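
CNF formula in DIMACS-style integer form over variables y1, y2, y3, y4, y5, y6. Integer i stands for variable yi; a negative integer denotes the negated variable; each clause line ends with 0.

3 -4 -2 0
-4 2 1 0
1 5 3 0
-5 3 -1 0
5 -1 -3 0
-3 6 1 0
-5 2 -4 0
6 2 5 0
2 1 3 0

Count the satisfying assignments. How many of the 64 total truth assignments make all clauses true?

18

Case analysis on y1 and y3:
  y1=T, y3=T: y6 free; 3 ways for (y2,y4,y5) × 2^1 = 6.
  y1=T, y3=F: remaining (y2,y4,y5,y6) ∈ {(F,F,F,T); (F,T,F,T); (T,F,F,F); (T,F,F,T)} — 4.
  y1=F, y3=T: y5 free; 3 ways for (y2,y4,y6) × 2^1 = 6.
  y1=F, y3=F: remaining (y2,y4,y5,y6) ∈ {(T,F,T,F); (T,F,T,T)} — 2.
Total: 6 + 4 + 6 + 2 = 18.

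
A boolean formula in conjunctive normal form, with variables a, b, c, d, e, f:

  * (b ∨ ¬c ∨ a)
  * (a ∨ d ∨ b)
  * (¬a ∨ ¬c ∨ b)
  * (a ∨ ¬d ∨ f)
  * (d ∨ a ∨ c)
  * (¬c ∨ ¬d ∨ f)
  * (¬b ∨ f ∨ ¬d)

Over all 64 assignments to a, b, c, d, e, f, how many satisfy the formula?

30

Split on a, then d.
  a=T, d=T: e free; 4 ways for (b,c,f) × 2^1 = 8.
  a=T, d=F: e, f free; 3 ways for (b,c) × 2^2 = 12.
  a=F, d=T: e free; 3 ways for (b,c,f) × 2^1 = 6.
  a=F, d=F: remaining (b,c,e,f) ∈ {(T,T,F,F); (T,T,F,T); (T,T,T,F); (T,T,T,T)} — 4.
Total: 8 + 12 + 6 + 4 = 30.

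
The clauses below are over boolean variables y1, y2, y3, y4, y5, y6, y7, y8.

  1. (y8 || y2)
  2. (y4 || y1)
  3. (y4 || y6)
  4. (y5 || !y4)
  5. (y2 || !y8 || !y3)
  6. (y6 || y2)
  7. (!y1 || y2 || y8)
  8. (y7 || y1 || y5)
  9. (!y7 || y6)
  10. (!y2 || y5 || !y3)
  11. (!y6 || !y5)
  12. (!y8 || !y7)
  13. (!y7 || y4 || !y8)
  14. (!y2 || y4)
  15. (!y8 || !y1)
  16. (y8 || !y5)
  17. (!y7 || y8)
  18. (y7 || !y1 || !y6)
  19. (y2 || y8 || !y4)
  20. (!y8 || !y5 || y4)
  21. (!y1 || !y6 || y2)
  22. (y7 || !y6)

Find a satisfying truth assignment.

Branch on y1: take y1 = False.
  then y4 is forced to True.
  then y5 is forced to True.
  then y6 is forced to False.
  then y2 is forced to True.
  then y7 is forced to False.
  then y8 is forced to True.
y3 is now unconstrained; take y3 = True.
Check each clause:
  1. (y2 || y8) — y8 is true.
  2. (y4 || y1) — y4 is true.
  3. (y6 || y4) — y4 is true.
  4. (y5 || !y4) — y5 is true.
  5. (!y3 || y2 || !y8) — y2 is true.
  6. (y6 || y2) — y2 is true.
  7. (!y1 || y8 || y2) — y8 is true.
  8. (y7 || y1 || y5) — y5 is true.
  9. (!y7 || y6) — !y7 is true.
  10. (y5 || !y2 || !y3) — y5 is true.
  11. (!y5 || !y6) — !y6 is true.
  12. (!y7 || !y8) — !y7 is true.
  13. (!y8 || y4 || !y7) — !y7 is true.
  14. (y4 || !y2) — y4 is true.
  15. (!y1 || !y8) — !y1 is true.
  16. (y8 || !y5) — y8 is true.
  17. (!y7 || y8) — y8 is true.
  18. (!y6 || y7 || !y1) — !y6 is true.
  19. (y8 || !y4 || y2) — y8 is true.
  20. (!y8 || y4 || !y5) — y4 is true.
  21. (!y6 || y2 || !y1) — y2 is true.
  22. (!y6 || y7) — !y6 is true.

y1 = F, y2 = T, y3 = T, y4 = T, y5 = T, y6 = F, y7 = F, y8 = T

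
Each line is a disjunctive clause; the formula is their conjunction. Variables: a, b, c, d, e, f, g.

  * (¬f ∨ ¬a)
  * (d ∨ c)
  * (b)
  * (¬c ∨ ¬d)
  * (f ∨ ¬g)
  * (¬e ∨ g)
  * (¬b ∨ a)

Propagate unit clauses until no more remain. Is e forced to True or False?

False

(b) stands alone — b = True.
(a ∨ ¬b): since b = True, the clause reduces to (a). a = True.
From (¬f ∨ ¬a) and a = True: f = False.
From (f ∨ ¬g) and f = False: g = False.
From (g ∨ ¬e) and g = False: e = False.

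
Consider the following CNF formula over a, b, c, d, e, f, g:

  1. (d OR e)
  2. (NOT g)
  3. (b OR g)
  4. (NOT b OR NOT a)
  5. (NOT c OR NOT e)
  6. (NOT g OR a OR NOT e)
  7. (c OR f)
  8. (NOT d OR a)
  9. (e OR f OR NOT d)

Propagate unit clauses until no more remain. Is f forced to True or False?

(NOT g) stands alone — g = False.
In (g OR b), g is now false; b must hold, so b = True.
From (NOT a OR NOT b) and b = True: a = False.
In (a OR NOT d), a is now false; NOT d must hold, so d = False.
(e OR d) with d = False leaves only e, so e = True.
From (NOT c OR NOT e) and e = True: c = False.
(f OR c) with c = False leaves only f, so f = True.

True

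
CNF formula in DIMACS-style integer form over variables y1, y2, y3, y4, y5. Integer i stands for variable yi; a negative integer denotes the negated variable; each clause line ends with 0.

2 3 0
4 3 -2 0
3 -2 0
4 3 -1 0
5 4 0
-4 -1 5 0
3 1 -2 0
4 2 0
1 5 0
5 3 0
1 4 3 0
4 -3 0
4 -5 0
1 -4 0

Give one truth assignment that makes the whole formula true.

y1 = T, y2 = F, y3 = T, y4 = T, y5 = T

Check each clause:
  1. (y2 OR y3) — y3 is true.
  2. (y4 OR NOT y2 OR y3) — y3 is true.
  3. (y3 OR NOT y2) — y3 is true.
  4. (y3 OR y4 OR NOT y1) — y3 is true.
  5. (y4 OR y5) — y4 is true.
  6. (NOT y1 OR NOT y4 OR y5) — y5 is true.
  7. (y1 OR y3 OR NOT y2) — y1 is true.
  8. (y4 OR y2) — y4 is true.
  9. (y5 OR y1) — y1 is true.
  10. (y5 OR y3) — y3 is true.
  11. (y1 OR y3 OR y4) — y1 is true.
  12. (y4 OR NOT y3) — y4 is true.
  13. (NOT y5 OR y4) — y4 is true.
  14. (y1 OR NOT y4) — y1 is true.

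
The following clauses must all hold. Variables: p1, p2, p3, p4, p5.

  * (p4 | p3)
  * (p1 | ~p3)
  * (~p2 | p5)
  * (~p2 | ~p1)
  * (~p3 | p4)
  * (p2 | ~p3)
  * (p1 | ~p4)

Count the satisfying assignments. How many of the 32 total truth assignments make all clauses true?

Satisfying assignments:
  p1=T p2=F p3=F p4=T p5=F
  p1=T p2=F p3=F p4=T p5=T
Count: 2.

2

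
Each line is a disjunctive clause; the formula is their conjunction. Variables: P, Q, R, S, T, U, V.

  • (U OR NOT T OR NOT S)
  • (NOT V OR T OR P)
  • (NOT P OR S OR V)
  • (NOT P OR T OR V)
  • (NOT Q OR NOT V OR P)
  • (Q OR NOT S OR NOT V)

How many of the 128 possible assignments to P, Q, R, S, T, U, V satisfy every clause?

58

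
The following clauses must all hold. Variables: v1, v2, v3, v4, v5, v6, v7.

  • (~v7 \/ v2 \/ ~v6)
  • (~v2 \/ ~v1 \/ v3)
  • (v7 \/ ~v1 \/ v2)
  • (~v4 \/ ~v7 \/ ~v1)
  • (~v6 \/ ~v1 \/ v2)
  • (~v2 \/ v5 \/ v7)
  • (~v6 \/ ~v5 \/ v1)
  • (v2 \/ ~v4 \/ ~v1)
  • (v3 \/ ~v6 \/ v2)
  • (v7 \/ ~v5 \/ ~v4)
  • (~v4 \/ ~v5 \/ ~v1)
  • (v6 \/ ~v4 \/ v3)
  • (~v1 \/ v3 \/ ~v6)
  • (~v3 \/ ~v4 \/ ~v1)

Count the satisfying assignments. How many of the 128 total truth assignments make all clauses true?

35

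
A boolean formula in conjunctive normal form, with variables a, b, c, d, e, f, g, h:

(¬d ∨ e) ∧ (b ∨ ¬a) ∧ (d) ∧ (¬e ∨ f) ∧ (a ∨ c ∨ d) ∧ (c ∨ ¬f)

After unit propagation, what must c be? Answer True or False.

(d) stands alone — d = True.
(e ∨ ¬d): since d = True, the clause reduces to (e). e = True.
(¬e ∨ f): since e = True, the clause reduces to (f). f = True.
(c ∨ ¬f) with f = True leaves only c, so c = True.

True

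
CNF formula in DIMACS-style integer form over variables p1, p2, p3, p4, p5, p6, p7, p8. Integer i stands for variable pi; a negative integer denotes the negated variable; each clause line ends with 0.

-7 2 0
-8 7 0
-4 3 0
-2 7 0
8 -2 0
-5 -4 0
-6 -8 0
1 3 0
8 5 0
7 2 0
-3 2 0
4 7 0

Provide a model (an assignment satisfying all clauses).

p1=False, p2=True, p3=True, p4=False, p5=False, p6=False, p7=True, p8=True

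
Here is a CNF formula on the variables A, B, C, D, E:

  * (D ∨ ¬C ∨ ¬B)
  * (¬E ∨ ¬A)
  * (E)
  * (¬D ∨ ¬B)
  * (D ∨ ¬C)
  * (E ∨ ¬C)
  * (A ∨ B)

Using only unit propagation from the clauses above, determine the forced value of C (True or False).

False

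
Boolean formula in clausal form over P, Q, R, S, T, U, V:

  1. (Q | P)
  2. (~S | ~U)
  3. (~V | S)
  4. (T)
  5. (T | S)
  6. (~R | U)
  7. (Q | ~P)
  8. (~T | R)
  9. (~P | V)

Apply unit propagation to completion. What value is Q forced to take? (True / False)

(T) stands alone — T = True.
From (R | ~T) and T = True: R = True.
In (U | ~R), ~R is now false; U must hold, so U = True.
In (~S | ~U), ~U is now false; ~S must hold, so S = False.
(S | ~V) with S = False leaves only ~V, so V = False.
(~P | V): since V = False, the clause reduces to (~P). P = False.
(P | Q): since P = False, the clause reduces to (Q). Q = True.

True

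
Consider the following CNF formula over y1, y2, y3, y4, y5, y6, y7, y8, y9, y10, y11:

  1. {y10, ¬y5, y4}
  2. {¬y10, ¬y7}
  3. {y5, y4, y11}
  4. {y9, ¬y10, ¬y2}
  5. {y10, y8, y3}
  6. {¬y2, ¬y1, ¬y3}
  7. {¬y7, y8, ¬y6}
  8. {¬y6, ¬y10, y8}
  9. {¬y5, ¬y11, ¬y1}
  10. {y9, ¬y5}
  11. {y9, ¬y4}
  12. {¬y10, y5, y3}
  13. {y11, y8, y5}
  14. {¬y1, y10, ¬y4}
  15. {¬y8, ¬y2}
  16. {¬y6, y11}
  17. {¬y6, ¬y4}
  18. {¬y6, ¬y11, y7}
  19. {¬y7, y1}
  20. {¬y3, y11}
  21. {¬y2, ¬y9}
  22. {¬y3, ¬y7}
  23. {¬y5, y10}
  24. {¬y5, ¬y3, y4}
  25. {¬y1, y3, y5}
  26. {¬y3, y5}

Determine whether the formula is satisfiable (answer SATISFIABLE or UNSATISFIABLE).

y2 occurs only negated in the remaining clauses — set y2 = False.
y6 occurs only negated in the remaining clauses — set y6 = False.
Set y1 = False and propagate.
  then y7 is forced to False.
Try y3 = True.
  then y11 is forced to True.
  then y5 is forced to True.
  then y9 is forced to True.
  then y10 is forced to True.
  then y4 is forced to True.
y8 is now unconstrained; take y8 = False.
Every clause has at least one true literal under this assignment.
So y1 = False, y2 = False, y3 = True, y4 = True, y5 = True, y6 = False, y7 = False, y8 = False, y9 = True, y10 = True, y11 = True is a satisfying assignment.

SATISFIABLE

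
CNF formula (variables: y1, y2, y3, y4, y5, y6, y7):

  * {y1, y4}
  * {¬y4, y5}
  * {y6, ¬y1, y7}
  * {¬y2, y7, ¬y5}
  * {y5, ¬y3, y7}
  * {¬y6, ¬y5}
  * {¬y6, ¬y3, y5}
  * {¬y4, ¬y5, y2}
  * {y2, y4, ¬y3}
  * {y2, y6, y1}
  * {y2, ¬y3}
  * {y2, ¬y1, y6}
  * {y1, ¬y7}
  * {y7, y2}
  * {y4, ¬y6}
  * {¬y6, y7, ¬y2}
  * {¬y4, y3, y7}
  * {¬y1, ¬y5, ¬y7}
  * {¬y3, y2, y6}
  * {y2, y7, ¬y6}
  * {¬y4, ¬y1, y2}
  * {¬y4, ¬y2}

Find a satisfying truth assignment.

y1 = True  y2 = True  y3 = False  y4 = False  y5 = False  y6 = False  y7 = True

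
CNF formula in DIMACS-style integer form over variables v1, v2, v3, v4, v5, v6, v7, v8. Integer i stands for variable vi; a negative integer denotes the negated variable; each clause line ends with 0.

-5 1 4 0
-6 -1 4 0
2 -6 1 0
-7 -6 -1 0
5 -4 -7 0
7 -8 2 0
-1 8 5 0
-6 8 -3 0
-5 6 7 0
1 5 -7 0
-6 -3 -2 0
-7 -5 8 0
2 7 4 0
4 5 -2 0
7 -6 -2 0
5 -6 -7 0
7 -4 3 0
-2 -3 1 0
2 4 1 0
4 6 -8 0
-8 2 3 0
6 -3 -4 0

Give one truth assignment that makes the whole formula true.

Branch on v1: take v1 = False.
Set v2 = True and propagate.
  then v3 is forced to False.
Set v4 = True and propagate.
  then v7 is forced to True.
  then v5 is forced to True.
  then v8 is forced to True.
v6 is now unconstrained; take v6 = True.
Check each clause:
  1. {v1, ¬v5, v4} — v4 is true.
  2. {¬v1, v4, ¬v6} — v4 is true.
  3. {v2, v1, ¬v6} — v2 is true.
  4. {¬v1, ¬v7, ¬v6} — ¬v1 is true.
  5. {¬v7, v5, ¬v4} — v5 is true.
  6. {v2, ¬v8, v7} — v2 is true.
  7. {v5, ¬v1, v8} — v8 is true.
  8. {¬v6, ¬v3, v8} — v8 is true.
  9. {v7, v6, ¬v5} — v6 is true.
  10. {v5, v1, ¬v7} — v5 is true.
  11. {¬v3, ¬v6, ¬v2} — ¬v3 is true.
  12. {¬v7, v8, ¬v5} — v8 is true.
  13. {v4, v7, v2} — v2 is true.
  14. {¬v2, v5, v4} — v4 is true.
  15. {¬v2, ¬v6, v7} — v7 is true.
  16. {v5, ¬v6, ¬v7} — v5 is true.
  17. {¬v4, v7, v3} — v7 is true.
  18. {¬v3, v1, ¬v2} — ¬v3 is true.
  19. {v4, v1, v2} — v2 is true.
  20. {v4, ¬v8, v6} — v4 is true.
  21. {v3, v2, ¬v8} — v2 is true.
  22. {¬v3, ¬v4, v6} — ¬v3 is true.

v1=0, v2=1, v3=0, v4=1, v5=1, v6=1, v7=1, v8=1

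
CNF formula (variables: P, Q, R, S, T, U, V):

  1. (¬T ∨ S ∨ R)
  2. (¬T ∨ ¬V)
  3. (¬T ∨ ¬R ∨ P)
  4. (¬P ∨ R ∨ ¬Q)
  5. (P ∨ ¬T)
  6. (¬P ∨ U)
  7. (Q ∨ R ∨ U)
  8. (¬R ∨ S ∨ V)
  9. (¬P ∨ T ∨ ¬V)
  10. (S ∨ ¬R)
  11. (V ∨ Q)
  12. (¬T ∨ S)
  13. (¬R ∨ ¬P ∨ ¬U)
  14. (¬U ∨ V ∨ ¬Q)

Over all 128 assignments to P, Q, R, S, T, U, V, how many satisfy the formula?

Split on R, then P.
  R=T, P=T: a clause becomes empty — 0.
  R=T, P=F: 5 of the 32 assignments to (Q,S,T,U,V) work.
  R=F, P=T: a clause becomes empty — 0.
  R=F, P=F: S free; 4 ways for (Q,T,U,V) × 2^1 = 8.
Total: 0 + 5 + 0 + 8 = 13.

13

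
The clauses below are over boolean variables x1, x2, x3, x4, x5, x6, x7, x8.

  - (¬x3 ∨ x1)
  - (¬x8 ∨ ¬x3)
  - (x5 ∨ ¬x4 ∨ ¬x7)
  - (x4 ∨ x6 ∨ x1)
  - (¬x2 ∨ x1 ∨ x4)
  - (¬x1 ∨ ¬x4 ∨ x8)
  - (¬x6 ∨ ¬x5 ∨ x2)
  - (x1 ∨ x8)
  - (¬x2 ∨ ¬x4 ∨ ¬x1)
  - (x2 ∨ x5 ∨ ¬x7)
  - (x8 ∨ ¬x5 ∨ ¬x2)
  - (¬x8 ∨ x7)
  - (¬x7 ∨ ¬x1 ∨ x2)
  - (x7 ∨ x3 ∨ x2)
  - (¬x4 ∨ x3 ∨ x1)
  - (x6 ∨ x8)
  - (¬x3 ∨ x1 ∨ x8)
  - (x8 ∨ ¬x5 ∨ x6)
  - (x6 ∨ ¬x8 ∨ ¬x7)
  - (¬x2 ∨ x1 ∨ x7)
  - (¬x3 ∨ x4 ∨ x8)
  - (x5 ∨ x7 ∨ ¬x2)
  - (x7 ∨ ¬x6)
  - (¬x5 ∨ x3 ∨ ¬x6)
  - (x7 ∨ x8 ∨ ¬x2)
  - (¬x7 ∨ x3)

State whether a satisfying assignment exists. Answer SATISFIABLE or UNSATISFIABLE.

UNSATISFIABLE

x7 = True:
  propagation gives x3=True, x1=True, x8=False, x4=False; an empty clause results — contradiction.
x7 = False:
  propagation gives x8=False, x1=True, x4=False, x6=True; an empty clause results — contradiction.
Every branch closes, so no satisfying assignment exists.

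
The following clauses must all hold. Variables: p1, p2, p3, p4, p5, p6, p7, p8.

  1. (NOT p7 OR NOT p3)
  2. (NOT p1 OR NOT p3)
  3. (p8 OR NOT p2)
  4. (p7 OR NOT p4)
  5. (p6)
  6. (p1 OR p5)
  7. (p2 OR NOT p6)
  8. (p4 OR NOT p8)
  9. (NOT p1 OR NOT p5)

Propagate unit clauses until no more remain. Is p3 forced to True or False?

False

(p6) is a unit clause: p6 = True.
(p2 OR NOT p6) with p6 = True leaves only p2, so p2 = True.
In (NOT p2 OR p8), NOT p2 is now false; p8 must hold, so p8 = True.
From (NOT p8 OR p4) and p8 = True: p4 = True.
From (p7 OR NOT p4) and p4 = True: p7 = True.
(NOT p3 OR NOT p7): since p7 = True, the clause reduces to (NOT p3). p3 = False.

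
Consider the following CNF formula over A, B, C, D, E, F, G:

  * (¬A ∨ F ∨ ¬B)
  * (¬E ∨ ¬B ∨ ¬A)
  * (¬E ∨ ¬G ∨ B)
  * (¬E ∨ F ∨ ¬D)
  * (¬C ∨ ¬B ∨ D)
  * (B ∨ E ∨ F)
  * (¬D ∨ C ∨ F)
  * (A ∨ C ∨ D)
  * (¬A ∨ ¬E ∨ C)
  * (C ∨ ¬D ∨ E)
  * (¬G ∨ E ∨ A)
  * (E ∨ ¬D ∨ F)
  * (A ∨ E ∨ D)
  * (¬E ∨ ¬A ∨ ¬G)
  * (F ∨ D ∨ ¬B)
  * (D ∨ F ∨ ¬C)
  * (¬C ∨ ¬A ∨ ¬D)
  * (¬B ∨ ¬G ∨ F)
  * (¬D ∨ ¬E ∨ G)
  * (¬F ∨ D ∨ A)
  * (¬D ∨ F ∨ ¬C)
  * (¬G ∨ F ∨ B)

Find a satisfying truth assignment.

Branch on A: take A = False.
The remaining clauses are satisfied by B = True, C = True, D = True, E = True, F = True, G = True.
Every clause has at least one true literal under this assignment.
Check each clause:
  1. (¬A ∨ ¬B ∨ F) — ¬A is true.
  2. (¬B ∨ ¬E ∨ ¬A) — ¬A is true.
  3. (¬E ∨ B ∨ ¬G) — B is true.
  4. (F ∨ ¬D ∨ ¬E) — F is true.
  5. (¬B ∨ ¬C ∨ D) — D is true.
  6. (F ∨ B ∨ E) — B is true.
  7. (C ∨ F ∨ ¬D) — C is true.
  8. (C ∨ A ∨ D) — C is true.
  9. (¬A ∨ ¬E ∨ C) — C is true.
  10. (E ∨ ¬D ∨ C) — C is true.
  11. (A ∨ E ∨ ¬G) — E is true.
  12. (F ∨ E ∨ ¬D) — E is true.
  13. (A ∨ D ∨ E) — D is true.
  14. (¬A ∨ ¬G ∨ ¬E) — ¬A is true.
  15. (D ∨ F ∨ ¬B) — D is true.
  16. (¬C ∨ F ∨ D) — D is true.
  17. (¬D ∨ ¬C ∨ ¬A) — ¬A is true.
  18. (¬B ∨ F ∨ ¬G) — F is true.
  19. (¬E ∨ G ∨ ¬D) — G is true.
  20. (D ∨ A ∨ ¬F) — D is true.
  21. (¬D ∨ ¬C ∨ F) — F is true.
  22. (F ∨ B ∨ ¬G) — B is true.

A = F, B = T, C = T, D = T, E = T, F = T, G = T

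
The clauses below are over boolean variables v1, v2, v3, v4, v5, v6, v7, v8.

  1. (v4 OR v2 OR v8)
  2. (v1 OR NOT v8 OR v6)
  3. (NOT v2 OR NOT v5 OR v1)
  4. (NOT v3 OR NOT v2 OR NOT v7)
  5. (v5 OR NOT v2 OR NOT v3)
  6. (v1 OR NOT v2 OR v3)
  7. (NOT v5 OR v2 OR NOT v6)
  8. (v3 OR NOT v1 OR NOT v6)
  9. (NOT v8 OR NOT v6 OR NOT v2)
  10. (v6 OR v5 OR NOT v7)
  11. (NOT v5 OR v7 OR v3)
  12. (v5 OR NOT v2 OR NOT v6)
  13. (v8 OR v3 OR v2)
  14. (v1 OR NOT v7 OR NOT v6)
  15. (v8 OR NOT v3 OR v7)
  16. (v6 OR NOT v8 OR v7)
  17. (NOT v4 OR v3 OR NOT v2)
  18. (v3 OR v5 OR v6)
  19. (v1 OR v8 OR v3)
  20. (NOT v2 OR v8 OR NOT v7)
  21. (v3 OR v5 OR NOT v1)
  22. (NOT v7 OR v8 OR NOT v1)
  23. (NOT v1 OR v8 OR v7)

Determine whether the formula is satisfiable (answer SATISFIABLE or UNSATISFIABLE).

SATISFIABLE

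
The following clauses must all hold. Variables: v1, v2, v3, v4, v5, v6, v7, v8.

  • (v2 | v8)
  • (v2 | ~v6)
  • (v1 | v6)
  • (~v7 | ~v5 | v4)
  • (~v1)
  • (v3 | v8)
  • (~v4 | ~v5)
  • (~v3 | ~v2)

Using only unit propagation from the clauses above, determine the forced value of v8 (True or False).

(~v1) is a unit clause: v1 = False.
(v6 | v1): since v1 = False, the clause reduces to (v6). v6 = True.
(~v6 | v2) with v6 = True leaves only v2, so v2 = True.
In (~v2 | ~v3), ~v2 is now false; ~v3 must hold, so v3 = False.
(v8 | v3): since v3 = False, the clause reduces to (v8). v8 = True.

True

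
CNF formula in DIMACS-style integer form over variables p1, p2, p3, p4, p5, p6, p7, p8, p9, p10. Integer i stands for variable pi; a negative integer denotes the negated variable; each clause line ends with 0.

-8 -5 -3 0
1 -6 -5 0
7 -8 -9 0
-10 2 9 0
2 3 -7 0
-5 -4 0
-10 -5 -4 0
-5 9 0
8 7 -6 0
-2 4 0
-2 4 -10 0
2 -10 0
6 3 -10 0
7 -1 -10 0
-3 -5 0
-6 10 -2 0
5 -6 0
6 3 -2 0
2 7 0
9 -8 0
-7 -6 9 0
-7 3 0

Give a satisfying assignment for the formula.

p1=T, p2=F, p3=T, p4=F, p5=F, p6=F, p7=T, p8=T, p9=T, p10=F

Check each clause:
  1. {¬p5, ¬p3, ¬p8} — ¬p5 is true.
  2. {¬p6, p1, ¬p5} — p1 is true.
  3. {¬p8, ¬p9, p7} — p7 is true.
  4. {p9, p2, ¬p10} — p9 is true.
  5. {¬p7, p3, p2} — p3 is true.
  6. {¬p5, ¬p4} — ¬p5 is true.
  7. {¬p5, ¬p10, ¬p4} — ¬p5 is true.
  8. {p9, ¬p5} — p9 is true.
  9. {p7, ¬p6, p8} — p8 is true.
  10. {¬p2, p4} — ¬p2 is true.
  11. {¬p10, p4, ¬p2} — ¬p10 is true.
  12. {¬p10, p2} — ¬p10 is true.
  13. {p6, p3, ¬p10} — p3 is true.
  14. {¬p10, p7, ¬p1} — ¬p10 is true.
  15. {¬p5, ¬p3} — ¬p5 is true.
  16. {p10, ¬p6, ¬p2} — ¬p6 is true.
  17. {p5, ¬p6} — ¬p6 is true.
  18. {p6, ¬p2, p3} — p3 is true.
  19. {p7, p2} — p7 is true.
  20. {¬p8, p9} — p9 is true.
  21. {¬p7, p9, ¬p6} — p9 is true.
  22. {¬p7, p3} — p3 is true.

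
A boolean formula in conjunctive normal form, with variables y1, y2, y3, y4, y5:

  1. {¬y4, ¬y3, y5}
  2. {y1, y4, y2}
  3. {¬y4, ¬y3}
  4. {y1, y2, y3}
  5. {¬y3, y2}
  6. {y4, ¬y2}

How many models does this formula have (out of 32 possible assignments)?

8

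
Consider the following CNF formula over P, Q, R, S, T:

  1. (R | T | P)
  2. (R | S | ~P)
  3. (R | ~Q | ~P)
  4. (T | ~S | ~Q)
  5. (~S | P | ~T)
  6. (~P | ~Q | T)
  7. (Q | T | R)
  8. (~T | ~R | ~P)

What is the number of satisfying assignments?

10

Split on P, then T.
  P=1, T=1: remaining (Q,R,S) ∈ {(0,0,1)} — 1.
  P=1, T=0: remaining (Q,R,S) ∈ {(0,1,0); (0,1,1)} — 2.
  P=0, T=1: remaining (Q,R,S) ∈ {(0,0,0); (0,1,0); (1,0,0); (1,1,0)} — 4.
  P=0, T=0: remaining (Q,R,S) ∈ {(0,1,0); (0,1,1); (1,1,0)} — 3.
Total: 1 + 2 + 4 + 3 = 10.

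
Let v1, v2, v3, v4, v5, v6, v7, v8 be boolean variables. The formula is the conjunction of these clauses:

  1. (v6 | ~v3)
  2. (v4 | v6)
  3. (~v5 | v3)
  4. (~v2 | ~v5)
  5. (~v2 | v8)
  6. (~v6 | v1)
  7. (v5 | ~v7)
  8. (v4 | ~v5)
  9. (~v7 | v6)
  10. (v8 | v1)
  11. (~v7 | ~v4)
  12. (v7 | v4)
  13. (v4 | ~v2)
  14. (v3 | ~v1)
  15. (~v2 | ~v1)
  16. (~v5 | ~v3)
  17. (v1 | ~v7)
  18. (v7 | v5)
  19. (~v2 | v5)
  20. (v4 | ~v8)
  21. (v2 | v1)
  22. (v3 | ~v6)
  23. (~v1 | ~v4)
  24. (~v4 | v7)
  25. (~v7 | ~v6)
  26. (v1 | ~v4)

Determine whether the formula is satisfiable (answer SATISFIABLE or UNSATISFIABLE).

UNSATISFIABLE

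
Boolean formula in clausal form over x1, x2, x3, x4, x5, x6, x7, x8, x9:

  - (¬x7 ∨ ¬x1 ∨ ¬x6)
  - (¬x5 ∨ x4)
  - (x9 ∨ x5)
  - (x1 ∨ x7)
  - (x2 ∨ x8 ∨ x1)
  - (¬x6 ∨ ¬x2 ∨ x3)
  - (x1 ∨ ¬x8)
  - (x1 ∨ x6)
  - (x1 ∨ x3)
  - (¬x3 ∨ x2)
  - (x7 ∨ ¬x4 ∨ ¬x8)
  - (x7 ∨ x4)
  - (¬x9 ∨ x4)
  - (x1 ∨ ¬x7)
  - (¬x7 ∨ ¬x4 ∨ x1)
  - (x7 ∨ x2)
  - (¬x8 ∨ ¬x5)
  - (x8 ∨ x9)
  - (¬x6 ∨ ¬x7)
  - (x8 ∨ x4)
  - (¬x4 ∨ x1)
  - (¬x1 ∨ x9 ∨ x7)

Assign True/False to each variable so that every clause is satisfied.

x1 = 1, x2 = 0, x3 = 0, x4 = 1, x5 = 0, x6 = 0, x7 = 1, x8 = 1, x9 = 1

Check each clause:
  1. (¬x1 ∨ ¬x7 ∨ ¬x6) — ¬x6 is true.
  2. (¬x5 ∨ x4) — ¬x5 is true.
  3. (x5 ∨ x9) — x9 is true.
  4. (x1 ∨ x7) — x1 is true.
  5. (x1 ∨ x8 ∨ x2) — x8 is true.
  6. (¬x2 ∨ x3 ∨ ¬x6) — ¬x6 is true.
  7. (¬x8 ∨ x1) — x1 is true.
  8. (x6 ∨ x1) — x1 is true.
  9. (x1 ∨ x3) — x1 is true.
  10. (x2 ∨ ¬x3) — ¬x3 is true.
  11. (¬x8 ∨ x7 ∨ ¬x4) — x7 is true.
  12. (x4 ∨ x7) — x4 is true.
  13. (x4 ∨ ¬x9) — x4 is true.
  14. (x1 ∨ ¬x7) — x1 is true.
  15. (¬x4 ∨ ¬x7 ∨ x1) — x1 is true.
  16. (x2 ∨ x7) — x7 is true.
  17. (¬x5 ∨ ¬x8) — ¬x5 is true.
  18. (x8 ∨ x9) — x8 is true.
  19. (¬x6 ∨ ¬x7) — ¬x6 is true.
  20. (x8 ∨ x4) — x8 is true.
  21. (x1 ∨ ¬x4) — x1 is true.
  22. (x9 ∨ x7 ∨ ¬x1) — x9 is true.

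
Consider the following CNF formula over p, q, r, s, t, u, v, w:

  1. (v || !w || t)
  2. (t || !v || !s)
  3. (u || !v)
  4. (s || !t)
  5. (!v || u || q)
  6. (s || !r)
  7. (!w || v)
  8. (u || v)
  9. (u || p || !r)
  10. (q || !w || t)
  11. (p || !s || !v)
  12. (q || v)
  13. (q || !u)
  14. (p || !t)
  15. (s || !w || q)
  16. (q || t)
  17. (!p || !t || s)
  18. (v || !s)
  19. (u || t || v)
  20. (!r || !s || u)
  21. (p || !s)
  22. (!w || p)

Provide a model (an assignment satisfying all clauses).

p=True, q=True, r=True, s=True, t=True, u=True, v=True, w=False

q occurs only positively in the remaining clauses — set q = True.
Pure literal: w appears only negated; assign w = False.
Set p = True and propagate.
For the remaining variables, r = True, s = True, t = True, u = True, v = True works.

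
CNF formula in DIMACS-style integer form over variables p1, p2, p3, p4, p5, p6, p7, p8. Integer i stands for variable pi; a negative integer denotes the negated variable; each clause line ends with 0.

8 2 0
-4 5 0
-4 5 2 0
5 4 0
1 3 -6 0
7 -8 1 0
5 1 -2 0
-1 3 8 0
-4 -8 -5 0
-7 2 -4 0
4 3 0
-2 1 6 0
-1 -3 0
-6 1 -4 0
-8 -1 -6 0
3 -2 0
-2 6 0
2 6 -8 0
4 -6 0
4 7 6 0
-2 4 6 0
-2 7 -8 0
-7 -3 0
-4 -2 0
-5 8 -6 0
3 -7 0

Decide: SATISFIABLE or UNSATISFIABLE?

UNSATISFIABLE

p2 = True:
  propagation gives p3=True, p1=False, p5=True, p6=True; an empty clause results — contradiction.
p2 = False:
  propagation gives p8=True, p6=True, p1=False, p3=True; an empty clause results — contradiction.
Every branch closes, so no satisfying assignment exists.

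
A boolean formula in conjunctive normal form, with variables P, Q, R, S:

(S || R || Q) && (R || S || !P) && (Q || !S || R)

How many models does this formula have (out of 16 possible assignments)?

11

Split on R, then S.
  R=1, S=1: remaining (P,Q) ∈ {(0,0); (0,1); (1,0); (1,1)} — 4.
  R=1, S=0: remaining (P,Q) ∈ {(0,0); (0,1); (1,0); (1,1)} — 4.
  R=0, S=1: remaining (P,Q) ∈ {(0,1); (1,1)} — 2.
  R=0, S=0: remaining (P,Q) ∈ {(0,1)} — 1.
Total: 4 + 4 + 2 + 1 = 11.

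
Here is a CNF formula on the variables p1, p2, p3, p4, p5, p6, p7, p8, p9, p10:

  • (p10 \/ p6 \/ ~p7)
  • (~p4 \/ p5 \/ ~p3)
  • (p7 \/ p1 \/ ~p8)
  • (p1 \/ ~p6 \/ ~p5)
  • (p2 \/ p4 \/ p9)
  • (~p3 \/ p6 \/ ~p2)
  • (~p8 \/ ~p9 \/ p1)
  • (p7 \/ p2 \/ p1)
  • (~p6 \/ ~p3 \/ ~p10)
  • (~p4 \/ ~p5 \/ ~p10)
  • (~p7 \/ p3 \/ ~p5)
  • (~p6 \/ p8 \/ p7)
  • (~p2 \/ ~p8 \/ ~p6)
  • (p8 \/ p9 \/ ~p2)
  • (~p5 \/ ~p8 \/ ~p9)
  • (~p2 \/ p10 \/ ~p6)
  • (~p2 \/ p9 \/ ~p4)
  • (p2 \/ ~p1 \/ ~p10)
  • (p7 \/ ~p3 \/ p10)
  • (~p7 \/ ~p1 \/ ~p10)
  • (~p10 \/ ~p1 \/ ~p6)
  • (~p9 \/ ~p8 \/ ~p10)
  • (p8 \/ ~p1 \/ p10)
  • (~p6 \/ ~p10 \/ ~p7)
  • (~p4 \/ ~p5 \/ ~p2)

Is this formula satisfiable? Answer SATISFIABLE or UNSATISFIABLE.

SATISFIABLE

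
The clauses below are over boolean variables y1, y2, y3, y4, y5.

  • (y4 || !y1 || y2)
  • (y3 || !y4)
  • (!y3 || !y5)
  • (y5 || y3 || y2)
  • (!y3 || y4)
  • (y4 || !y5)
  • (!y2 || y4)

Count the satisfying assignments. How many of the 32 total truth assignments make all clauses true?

4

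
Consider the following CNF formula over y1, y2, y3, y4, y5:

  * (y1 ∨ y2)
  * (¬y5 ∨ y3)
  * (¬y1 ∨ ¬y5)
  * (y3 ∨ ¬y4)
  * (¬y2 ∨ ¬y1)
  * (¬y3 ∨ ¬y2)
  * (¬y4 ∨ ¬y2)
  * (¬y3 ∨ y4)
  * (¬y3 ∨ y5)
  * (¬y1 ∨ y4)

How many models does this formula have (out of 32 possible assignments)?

The models are:
  y1=0 y2=1 y3=0 y4=0 y5=0
Count: 1.

1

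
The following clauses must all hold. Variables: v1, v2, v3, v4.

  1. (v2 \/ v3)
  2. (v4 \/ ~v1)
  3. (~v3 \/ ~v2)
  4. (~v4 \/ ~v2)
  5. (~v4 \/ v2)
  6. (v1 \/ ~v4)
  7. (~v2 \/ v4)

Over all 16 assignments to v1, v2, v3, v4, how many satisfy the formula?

The models are:
  v1=F v2=F v3=T v4=F
That's 1 in total.

1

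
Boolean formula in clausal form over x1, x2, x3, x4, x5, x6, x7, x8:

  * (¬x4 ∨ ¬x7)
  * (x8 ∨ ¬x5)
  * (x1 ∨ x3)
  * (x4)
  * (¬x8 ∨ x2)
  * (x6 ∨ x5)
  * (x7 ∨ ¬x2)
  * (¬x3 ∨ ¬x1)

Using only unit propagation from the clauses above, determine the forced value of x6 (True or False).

True

(x4) stands alone — x4 = True.
From (¬x4 ∨ ¬x7) and x4 = True: x7 = False.
In (x7 ∨ ¬x2), x7 is now false; ¬x2 must hold, so x2 = False.
In (x2 ∨ ¬x8), x2 is now false; ¬x8 must hold, so x8 = False.
In (x8 ∨ ¬x5), x8 is now false; ¬x5 must hold, so x5 = False.
In (x5 ∨ x6), x5 is now false; x6 must hold, so x6 = True.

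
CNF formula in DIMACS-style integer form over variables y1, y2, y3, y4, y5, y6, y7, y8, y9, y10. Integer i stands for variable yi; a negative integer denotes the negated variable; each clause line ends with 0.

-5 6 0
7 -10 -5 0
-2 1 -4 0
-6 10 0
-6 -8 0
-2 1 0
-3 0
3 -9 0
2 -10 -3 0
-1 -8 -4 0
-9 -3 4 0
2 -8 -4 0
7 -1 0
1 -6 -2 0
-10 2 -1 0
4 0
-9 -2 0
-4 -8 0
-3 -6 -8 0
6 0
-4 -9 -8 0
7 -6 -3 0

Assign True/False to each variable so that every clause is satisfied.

y1 = True  y2 = True  y3 = False  y4 = True  y5 = False  y6 = True  y7 = True  y8 = False  y9 = False  y10 = True

Check each clause:
  1. {¬y5, y6} — ¬y5 is true.
  2. {¬y10, ¬y5, y7} — ¬y5 is true.
  3. {¬y4, y1, ¬y2} — y1 is true.
  4. {y10, ¬y6} — y10 is true.
  5. {¬y6, ¬y8} — ¬y8 is true.
  6. {y1, ¬y2} — y1 is true.
  7. {¬y3} — ¬y3 is true.
  8. {y3, ¬y9} — ¬y9 is true.
  9. {y2, ¬y3, ¬y10} — y2 is true.
  10. {¬y4, ¬y8, ¬y1} — ¬y8 is true.
  11. {¬y9, ¬y3, y4} — y4 is true.
  12. {¬y8, y2, ¬y4} — ¬y8 is true.
  13. {¬y1, y7} — y7 is true.
  14. {y1, ¬y2, ¬y6} — y1 is true.
  15. {¬y10, y2, ¬y1} — y2 is true.
  16. {y4} — y4 is true.
  17. {¬y2, ¬y9} — ¬y9 is true.
  18. {¬y4, ¬y8} — ¬y8 is true.
  19. {¬y6, ¬y8, ¬y3} — ¬y8 is true.
  20. {y6} — y6 is true.
  21. {¬y4, ¬y9, ¬y8} — ¬y8 is true.
  22. {¬y3, y7, ¬y6} — ¬y3 is true.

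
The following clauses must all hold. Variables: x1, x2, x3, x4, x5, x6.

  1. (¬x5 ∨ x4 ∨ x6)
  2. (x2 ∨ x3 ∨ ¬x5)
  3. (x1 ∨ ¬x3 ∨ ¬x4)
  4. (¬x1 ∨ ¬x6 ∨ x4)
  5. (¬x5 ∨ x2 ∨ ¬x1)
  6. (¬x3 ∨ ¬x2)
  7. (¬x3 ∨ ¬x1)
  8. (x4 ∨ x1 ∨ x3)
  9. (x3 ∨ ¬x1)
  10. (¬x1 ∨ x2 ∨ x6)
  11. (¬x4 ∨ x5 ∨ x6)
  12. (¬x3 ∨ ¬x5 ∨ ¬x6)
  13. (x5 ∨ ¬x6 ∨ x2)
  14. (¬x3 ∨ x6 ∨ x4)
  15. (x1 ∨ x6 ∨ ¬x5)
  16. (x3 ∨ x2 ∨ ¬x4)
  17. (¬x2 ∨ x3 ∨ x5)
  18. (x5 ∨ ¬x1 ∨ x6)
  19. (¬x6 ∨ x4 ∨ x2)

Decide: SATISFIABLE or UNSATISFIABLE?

Try x1 = False.
Set x2 = True and propagate.
  then x3 is forced to False.
  then x4 is forced to True.
  then x5 is forced to True.
  then x6 is forced to True.
So x1=False  x2=True  x3=False  x4=True  x5=True  x6=True is a satisfying assignment.

SATISFIABLE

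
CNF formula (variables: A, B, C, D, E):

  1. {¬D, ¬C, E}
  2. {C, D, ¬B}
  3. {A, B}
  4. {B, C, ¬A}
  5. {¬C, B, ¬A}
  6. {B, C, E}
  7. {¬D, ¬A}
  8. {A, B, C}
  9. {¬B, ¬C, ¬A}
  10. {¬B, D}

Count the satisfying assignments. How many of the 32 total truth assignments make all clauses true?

3

Satisfying assignments:
  A=F B=T C=F D=T E=F
  A=F B=T C=F D=T E=T
  A=F B=T C=T D=T E=T
Count: 3.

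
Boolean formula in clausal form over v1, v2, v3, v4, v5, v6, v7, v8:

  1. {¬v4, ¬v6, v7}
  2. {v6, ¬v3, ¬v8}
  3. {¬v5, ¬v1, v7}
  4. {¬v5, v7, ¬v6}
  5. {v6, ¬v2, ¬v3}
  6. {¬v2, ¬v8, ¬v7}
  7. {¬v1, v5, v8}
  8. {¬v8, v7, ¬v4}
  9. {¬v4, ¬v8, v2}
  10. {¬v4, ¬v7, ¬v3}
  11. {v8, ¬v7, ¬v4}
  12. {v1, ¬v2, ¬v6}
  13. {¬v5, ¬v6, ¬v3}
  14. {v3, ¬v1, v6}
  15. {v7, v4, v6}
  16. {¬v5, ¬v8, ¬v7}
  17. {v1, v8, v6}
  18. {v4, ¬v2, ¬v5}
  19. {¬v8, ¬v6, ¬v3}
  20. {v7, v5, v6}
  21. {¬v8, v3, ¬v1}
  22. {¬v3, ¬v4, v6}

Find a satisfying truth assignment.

Set v1 = False and propagate.
Try v2 = False.
Branch on v3: take v3 = False.
The remaining clauses are satisfied by v4 = False, v5 = False, v6 = True, v7 = True, v8 = False.
Every clause has at least one true literal under this assignment.

v1=False  v2=False  v3=False  v4=False  v5=False  v6=True  v7=True  v8=False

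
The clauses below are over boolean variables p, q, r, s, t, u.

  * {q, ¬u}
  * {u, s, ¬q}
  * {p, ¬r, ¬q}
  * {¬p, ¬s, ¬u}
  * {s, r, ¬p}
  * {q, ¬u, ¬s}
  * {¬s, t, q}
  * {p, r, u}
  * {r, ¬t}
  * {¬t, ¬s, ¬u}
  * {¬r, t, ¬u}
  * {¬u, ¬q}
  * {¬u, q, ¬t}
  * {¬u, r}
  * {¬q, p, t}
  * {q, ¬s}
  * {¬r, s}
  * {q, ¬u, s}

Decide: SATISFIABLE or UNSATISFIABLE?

Branch on p: take p = True.
The remaining clauses are satisfied by q = True, r = True, s = True, t = True, u = False.
Every clause has at least one true literal under this assignment.
So p=True  q=True  r=True  s=True  t=True  u=False is a satisfying assignment.

SATISFIABLE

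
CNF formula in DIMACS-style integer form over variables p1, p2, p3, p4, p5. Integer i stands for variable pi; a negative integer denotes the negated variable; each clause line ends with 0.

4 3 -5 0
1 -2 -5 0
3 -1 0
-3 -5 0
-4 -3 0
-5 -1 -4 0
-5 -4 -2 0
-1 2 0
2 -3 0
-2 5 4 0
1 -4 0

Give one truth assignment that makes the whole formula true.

p1=0, p2=0, p3=0, p4=0, p5=0

Check each clause:
  1. (p3 ∨ ¬p5 ∨ p4) — ¬p5 is true.
  2. (p1 ∨ ¬p2 ∨ ¬p5) — ¬p5 is true.
  3. (p3 ∨ ¬p1) — ¬p1 is true.
  4. (¬p3 ∨ ¬p5) — ¬p5 is true.
  5. (¬p3 ∨ ¬p4) — ¬p4 is true.
  6. (¬p4 ∨ ¬p5 ∨ ¬p1) — ¬p5 is true.
  7. (¬p4 ∨ ¬p2 ∨ ¬p5) — ¬p5 is true.
  8. (¬p1 ∨ p2) — ¬p1 is true.
  9. (p2 ∨ ¬p3) — ¬p3 is true.
  10. (p4 ∨ p5 ∨ ¬p2) — ¬p2 is true.
  11. (p1 ∨ ¬p4) — ¬p4 is true.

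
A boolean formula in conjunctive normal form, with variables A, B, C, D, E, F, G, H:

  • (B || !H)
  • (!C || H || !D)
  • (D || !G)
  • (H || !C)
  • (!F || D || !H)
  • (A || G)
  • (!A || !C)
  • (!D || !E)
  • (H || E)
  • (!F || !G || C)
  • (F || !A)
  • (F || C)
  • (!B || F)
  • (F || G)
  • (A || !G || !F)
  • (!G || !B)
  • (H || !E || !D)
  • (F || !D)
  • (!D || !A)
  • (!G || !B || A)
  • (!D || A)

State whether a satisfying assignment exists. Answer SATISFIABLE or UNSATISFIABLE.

Branch on A: take A = True.
  then C is forced to False.
  then F is forced to True.
  then G is forced to False.
  then D is forced to False.
  then H is forced to False.
  then E is forced to True.
B is now unconstrained; take B = True.
Every clause has at least one true literal under this assignment.
So A=T  B=T  C=F  D=F  E=T  F=T  G=F  H=F is a satisfying assignment.

SATISFIABLE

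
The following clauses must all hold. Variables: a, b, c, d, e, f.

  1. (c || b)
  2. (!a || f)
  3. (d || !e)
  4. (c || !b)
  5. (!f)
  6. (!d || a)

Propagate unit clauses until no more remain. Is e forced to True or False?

(!f) stands alone — f = False.
In (f || !a), f is now false; !a must hold, so a = False.
(a || !d) with a = False leaves only !d, so d = False.
(d || !e) with d = False leaves only !e, so e = False.

False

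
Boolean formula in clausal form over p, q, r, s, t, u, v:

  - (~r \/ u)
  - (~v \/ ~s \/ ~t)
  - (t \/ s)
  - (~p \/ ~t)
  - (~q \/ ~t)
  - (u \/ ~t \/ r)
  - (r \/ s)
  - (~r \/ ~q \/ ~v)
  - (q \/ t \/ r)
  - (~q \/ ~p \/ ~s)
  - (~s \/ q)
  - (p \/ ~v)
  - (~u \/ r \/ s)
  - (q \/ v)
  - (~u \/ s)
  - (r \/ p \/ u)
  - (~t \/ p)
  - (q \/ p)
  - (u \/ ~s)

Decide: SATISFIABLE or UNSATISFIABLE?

Branch on p: take p = False.
  then v is forced to False.
  then q is forced to True.
  then t is forced to False.
  then s is forced to True.
  then u is forced to True.
r is now unconstrained; take r = False.
So p=F, q=T, r=F, s=T, t=F, u=T, v=F is a satisfying assignment.

SATISFIABLE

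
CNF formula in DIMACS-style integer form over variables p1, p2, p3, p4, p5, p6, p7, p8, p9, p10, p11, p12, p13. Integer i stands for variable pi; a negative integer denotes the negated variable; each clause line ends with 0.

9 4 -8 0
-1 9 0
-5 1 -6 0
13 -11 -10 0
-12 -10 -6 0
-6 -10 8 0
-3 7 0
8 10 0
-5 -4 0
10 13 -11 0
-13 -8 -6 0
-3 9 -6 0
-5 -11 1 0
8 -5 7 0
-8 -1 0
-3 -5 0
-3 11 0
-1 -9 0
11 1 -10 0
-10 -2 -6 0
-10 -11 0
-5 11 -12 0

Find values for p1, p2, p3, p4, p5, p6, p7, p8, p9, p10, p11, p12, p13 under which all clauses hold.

p1 = 0, p2 = 1, p3 = 0, p4 = 1, p5 = 0, p6 = 1, p7 = 0, p8 = 1, p9 = 0, p10 = 0, p11 = 0, p12 = 1, p13 = 0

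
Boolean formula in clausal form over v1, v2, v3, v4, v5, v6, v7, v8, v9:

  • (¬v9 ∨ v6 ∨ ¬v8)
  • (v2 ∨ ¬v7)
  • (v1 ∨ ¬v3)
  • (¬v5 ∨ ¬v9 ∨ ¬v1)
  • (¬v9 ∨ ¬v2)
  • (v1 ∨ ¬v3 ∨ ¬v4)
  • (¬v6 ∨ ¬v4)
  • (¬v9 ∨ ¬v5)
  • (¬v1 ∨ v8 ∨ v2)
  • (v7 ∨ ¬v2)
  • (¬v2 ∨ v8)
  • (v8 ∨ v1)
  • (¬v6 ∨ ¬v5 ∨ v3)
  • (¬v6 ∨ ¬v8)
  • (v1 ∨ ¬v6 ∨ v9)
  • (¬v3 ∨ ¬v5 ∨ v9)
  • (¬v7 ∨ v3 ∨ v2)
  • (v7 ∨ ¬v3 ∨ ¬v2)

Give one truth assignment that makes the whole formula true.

v1 = F  v2 = T  v3 = F  v4 = F  v5 = F  v6 = F  v7 = T  v8 = T  v9 = F

v4 occurs only negated in the remaining clauses — set v4 = False.
Pure literal: v5 appears only negated; assign v5 = False.
Try v1 = False.
  then v3 is forced to False.
  then v8 is forced to True.
  then v6 is forced to False.
  then v9 is forced to False.
Set v2 = True and propagate.
  then v7 is forced to True.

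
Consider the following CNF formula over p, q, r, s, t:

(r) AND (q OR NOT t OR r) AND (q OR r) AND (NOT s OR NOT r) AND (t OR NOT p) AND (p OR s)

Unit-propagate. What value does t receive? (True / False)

True

Unit clause (r) sets r = True.
(NOT r OR NOT s): since r = True, the clause reduces to (NOT s). s = False.
(s OR p) with s = False leaves only p, so p = True.
(NOT p OR t): since p = True, the clause reduces to (t). t = True.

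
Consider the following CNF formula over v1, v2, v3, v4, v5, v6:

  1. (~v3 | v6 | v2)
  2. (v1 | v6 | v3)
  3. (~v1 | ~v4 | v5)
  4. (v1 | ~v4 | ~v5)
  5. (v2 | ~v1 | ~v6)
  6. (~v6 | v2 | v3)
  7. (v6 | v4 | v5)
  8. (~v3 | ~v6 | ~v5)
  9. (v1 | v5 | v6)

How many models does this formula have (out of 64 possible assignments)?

18

Split on v6, then v1.
  v6=1, v1=1: remaining (v2,v3,v4,v5) ∈ {(1,0,0,0); (1,0,0,1); (1,0,1,1); (1,1,0,0)} — 4.
  v6=1, v1=0: 7 of the 16 assignments to (v2,v3,v4,v5) work.
  v6=0, v1=1: v4 free; 3 ways for (v2,v3,v5) × 2^1 = 6.
  v6=0, v1=0: remaining (v2,v3,v4,v5) ∈ {(1,1,0,1)} — 1.
Total: 4 + 7 + 6 + 1 = 18.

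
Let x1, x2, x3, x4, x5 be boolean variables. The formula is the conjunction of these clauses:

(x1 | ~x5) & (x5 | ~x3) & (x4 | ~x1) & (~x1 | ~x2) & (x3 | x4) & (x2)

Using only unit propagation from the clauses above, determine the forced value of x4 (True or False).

True

(x2) is a unit clause: x2 = True.
(~x1 | ~x2): since x2 = True, the clause reduces to (~x1). x1 = False.
(x1 | ~x5): since x1 = False, the clause reduces to (~x5). x5 = False.
(x5 | ~x3): since x5 = False, the clause reduces to (~x3). x3 = False.
(x4 | x3) with x3 = False leaves only x4, so x4 = True.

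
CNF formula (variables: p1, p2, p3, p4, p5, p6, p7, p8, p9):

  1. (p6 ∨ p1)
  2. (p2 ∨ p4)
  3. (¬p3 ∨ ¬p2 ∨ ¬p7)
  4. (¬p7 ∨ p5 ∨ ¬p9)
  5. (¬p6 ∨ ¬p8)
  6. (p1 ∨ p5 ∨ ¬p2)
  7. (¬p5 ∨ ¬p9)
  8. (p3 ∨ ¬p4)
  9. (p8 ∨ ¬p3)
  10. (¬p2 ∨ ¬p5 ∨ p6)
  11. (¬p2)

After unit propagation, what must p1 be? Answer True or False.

True

(¬p2) stands alone — p2 = False.
(p4 ∨ p2): since p2 = False, the clause reduces to (p4). p4 = True.
In (p3 ∨ ¬p4), ¬p4 is now false; p3 must hold, so p3 = True.
(¬p3 ∨ p8) with p3 = True leaves only p8, so p8 = True.
From (¬p6 ∨ ¬p8) and p8 = True: p6 = False.
From (p6 ∨ p1) and p6 = False: p1 = True.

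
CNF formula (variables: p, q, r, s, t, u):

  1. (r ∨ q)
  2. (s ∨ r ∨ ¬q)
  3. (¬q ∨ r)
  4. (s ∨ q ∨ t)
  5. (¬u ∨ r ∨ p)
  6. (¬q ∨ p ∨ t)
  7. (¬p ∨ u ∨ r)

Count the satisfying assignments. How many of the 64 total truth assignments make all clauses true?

24

Split on q, then r.
  q=1, r=1: s, u free; 3 ways for (p,t) × 2^2 = 12.
  q=1, r=0: a clause becomes empty — 0.
  q=0, r=1: p, u free; 3 ways for (s,t) × 2^2 = 12.
  q=0, r=0: a clause becomes empty — 0.
Total: 12 + 0 + 12 + 0 = 24.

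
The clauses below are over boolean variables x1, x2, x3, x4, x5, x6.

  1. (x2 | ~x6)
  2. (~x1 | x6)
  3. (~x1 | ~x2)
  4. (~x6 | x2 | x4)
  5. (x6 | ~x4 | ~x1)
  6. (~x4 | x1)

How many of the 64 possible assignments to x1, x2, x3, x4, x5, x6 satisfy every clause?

12

Split on x1, then x6.
  x1=1, x6=1: a clause becomes empty — 0.
  x1=1, x6=0: a clause becomes empty — 0.
  x1=0, x6=1: remaining (x2,x3,x4,x5) ∈ {(1,0,0,0); (1,0,0,1); (1,1,0,0); (1,1,0,1)} — 4.
  x1=0, x6=0: forces x4=0; x2, x3, x5 free → 2^3 = 8.
Total: 0 + 0 + 4 + 8 = 12.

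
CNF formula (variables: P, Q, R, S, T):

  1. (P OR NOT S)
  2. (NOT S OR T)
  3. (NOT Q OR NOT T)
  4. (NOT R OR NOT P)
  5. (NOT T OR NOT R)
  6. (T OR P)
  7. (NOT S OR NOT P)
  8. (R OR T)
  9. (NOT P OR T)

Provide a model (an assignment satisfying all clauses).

P=True, Q=False, R=False, S=False, T=True

Check each clause:
  1. (NOT S OR P) — P is true.
  2. (T OR NOT S) — NOT S is true.
  3. (NOT T OR NOT Q) — NOT Q is true.
  4. (NOT P OR NOT R) — NOT R is true.
  5. (NOT R OR NOT T) — NOT R is true.
  6. (P OR T) — P is true.
  7. (NOT P OR NOT S) — NOT S is true.
  8. (T OR R) — T is true.
  9. (T OR NOT P) — T is true.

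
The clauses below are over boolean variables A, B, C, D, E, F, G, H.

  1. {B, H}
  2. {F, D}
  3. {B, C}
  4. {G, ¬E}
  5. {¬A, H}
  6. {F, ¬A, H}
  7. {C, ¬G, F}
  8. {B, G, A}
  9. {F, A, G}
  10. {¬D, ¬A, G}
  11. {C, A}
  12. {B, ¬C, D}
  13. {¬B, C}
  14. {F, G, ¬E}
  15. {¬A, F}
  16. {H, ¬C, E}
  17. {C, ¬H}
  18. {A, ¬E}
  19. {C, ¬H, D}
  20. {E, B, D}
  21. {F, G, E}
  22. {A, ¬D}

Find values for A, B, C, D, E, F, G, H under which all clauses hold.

A = T, B = T, C = T, D = T, E = F, F = T, G = T, H = T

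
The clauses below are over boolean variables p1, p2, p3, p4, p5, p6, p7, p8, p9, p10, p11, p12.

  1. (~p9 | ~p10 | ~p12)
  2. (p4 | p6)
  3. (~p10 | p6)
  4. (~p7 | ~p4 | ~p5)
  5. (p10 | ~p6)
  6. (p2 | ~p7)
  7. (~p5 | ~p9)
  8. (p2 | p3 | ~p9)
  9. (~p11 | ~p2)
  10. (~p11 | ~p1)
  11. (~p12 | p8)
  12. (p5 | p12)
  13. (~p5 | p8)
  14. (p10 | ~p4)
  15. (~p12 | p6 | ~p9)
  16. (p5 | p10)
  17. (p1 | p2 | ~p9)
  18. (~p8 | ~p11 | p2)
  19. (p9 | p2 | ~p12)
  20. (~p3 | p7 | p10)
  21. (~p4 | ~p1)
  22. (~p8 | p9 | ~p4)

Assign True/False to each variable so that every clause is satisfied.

p1=False, p2=False, p3=False, p4=False, p5=True, p6=True, p7=False, p8=True, p9=False, p10=True, p11=False, p12=False

Pure literal: p11 appears only negated; assign p11 = False.
Branch on p1: take p1 = False.
Try p2 = False.
  then p7 is forced to False.
  then p9 is forced to False.
  then p12 is forced to False.
  then p5 is forced to True.
  then p8 is forced to True.
  then p4 is forced to False.
  then p6 is forced to True.
  then p10 is forced to True.
p3 is now unconstrained; take p3 = False.
Check each clause:
  1. (~p9 | ~p10 | ~p12) — ~p12 is true.
  2. (p6 | p4) — p6 is true.
  3. (p6 | ~p10) — p6 is true.
  4. (~p7 | ~p5 | ~p4) — ~p7 is true.
  5. (p10 | ~p6) — p10 is true.
  6. (p2 | ~p7) — ~p7 is true.
  7. (~p9 | ~p5) — ~p9 is true.
  8. (p3 | p2 | ~p9) — ~p9 is true.
  9. (~p11 | ~p2) — ~p11 is true.
  10. (~p11 | ~p1) — ~p11 is true.
  11. (~p12 | p8) — p8 is true.
  12. (p5 | p12) — p5 is true.
  13. (p8 | ~p5) — p8 is true.
  14. (~p4 | p10) — p10 is true.
  15. (~p12 | ~p9 | p6) — ~p12 is true.
  16. (p10 | p5) — p10 is true.
  17. (p1 | p2 | ~p9) — ~p9 is true.
  18. (~p8 | p2 | ~p11) — ~p11 is true.
  19. (p9 | p2 | ~p12) — ~p12 is true.
  20. (p10 | p7 | ~p3) — p10 is true.
  21. (~p1 | ~p4) — ~p4 is true.
  22. (~p4 | p9 | ~p8) — ~p4 is true.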